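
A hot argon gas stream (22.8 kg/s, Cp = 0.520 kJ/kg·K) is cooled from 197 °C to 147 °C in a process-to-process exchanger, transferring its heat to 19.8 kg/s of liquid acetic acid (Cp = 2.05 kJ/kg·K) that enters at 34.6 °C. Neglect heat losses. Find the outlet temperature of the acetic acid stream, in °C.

Heat released by hot stream: Q = 22.8 × 0.520 × (197 − 147) = 592.8 kJ/s
Energy balance on cold side (adiabatic exchanger): Q = ṁ_c·Cp_c·(T_c,out − T_c,in)
T_c,out = 34.6 + 592.8/(19.8 × 2.05) = 49.205 °C

T_c,out = 49.2 °C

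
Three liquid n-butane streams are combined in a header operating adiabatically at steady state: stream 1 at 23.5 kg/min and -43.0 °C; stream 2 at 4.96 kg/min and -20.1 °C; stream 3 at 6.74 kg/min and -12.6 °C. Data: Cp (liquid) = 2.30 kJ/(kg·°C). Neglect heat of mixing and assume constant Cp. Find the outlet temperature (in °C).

No heat crosses the boundary, so H_out = H_in.
Σ ṁᵢCp,ᵢTᵢ = 23.5×2.30×-43.0 + 4.96×2.30×-20.1 + 6.74×2.30×-12.6 = -2748.8
Σ ṁᵢCp,ᵢ = 23.5×2.30 + 4.96×2.30 + 6.74×2.30 = 80.96
T_out = -2748.8 / 80.96 = -33.952 °C

T_out = -34.0 °C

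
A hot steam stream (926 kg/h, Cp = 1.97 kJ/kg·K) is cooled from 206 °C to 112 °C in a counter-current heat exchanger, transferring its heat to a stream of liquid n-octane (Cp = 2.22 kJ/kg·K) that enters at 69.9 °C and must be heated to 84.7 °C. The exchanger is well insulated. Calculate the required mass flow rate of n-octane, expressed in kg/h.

ṁ_c = 5220 kg/h

Heat released by hot stream: Q = 926 × 1.97 × (206 − 112) = 171480 kJ/h
Energy balance on cold side (adiabatic exchanger): Q = ṁ_c·Cp_c·(T_c,out − T_c,in)
ṁ_c = 171480 / [2.22 × (84.7 − 69.9)] = 5219 kg/h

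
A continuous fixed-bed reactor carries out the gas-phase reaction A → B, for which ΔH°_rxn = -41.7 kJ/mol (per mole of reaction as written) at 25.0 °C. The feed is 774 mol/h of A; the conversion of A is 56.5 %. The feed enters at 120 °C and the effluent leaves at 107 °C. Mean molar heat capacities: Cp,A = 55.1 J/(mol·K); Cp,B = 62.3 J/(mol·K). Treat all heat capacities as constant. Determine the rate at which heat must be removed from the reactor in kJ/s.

Q_out = 5.15 kJ/s

Extent of reaction ξ = 0.565 × 774 = 437.31 mol/h
Reaction term: ξ·ΔH°_rxn = 437.31 × -41.7 = -18236 kJ/h
Sensible, feed 120→25 °C: -4051.5 kJ/h
Outlet flows (mol/h): A 336.69, B 437.31
Sensible, products 25→107 °C: 3755.3 kJ/h
Q = ΔH = -18532 kJ/h = -5.1478 kW
Heat removed = 5.1478 kJ/s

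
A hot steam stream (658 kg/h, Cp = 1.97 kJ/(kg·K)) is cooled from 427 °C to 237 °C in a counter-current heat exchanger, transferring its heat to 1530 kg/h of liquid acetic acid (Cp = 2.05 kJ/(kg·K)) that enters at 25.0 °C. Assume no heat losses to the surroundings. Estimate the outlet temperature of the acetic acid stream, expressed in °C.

T_c,out = 104 °C

Heat released by hot stream: Q = 658 × 1.97 × (427 − 237) = 246290 kJ/h
Energy balance on cold side (adiabatic exchanger): Q = ṁ_c·Cp_c·(T_c,out − T_c,in)
T_c,out = 25.0 + 246290/(1530 × 2.05) = 103.52 °C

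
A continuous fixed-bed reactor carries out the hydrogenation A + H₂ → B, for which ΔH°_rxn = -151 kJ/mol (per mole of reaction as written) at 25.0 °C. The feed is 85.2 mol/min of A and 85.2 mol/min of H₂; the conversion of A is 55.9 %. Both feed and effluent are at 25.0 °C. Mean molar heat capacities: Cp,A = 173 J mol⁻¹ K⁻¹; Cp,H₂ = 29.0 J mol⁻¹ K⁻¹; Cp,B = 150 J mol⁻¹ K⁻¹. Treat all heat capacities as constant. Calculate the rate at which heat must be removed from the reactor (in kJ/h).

Extent of reaction ξ = 0.559 × 85.2 = 47.627 mol/min
Reaction term: ξ·ΔH°_rxn = 47.627 × -151 = -7191.6 kJ/min
Q = ΔH = -7191.6 kJ/min = -119.86 kW
Heat removed = 431500 kJ/h

Q_out = 431000 kJ/h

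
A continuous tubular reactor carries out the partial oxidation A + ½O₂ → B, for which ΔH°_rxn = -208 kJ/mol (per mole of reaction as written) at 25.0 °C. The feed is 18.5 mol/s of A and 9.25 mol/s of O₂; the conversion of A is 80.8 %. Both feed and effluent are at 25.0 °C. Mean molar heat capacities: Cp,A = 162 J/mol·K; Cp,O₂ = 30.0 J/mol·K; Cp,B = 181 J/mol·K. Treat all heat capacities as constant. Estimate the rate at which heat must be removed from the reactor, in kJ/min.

Q_out = 187000 kJ/min

Extent of reaction ξ = 0.808 × 18.5 = 14.948 mol/s
Reaction term: ξ·ΔH°_rxn = 14.948 × -208 = -3109.2 kJ/s
Q = ΔH = -3109.2 kJ/s = -3109.2 kW
Heat removed = 186550 kJ/min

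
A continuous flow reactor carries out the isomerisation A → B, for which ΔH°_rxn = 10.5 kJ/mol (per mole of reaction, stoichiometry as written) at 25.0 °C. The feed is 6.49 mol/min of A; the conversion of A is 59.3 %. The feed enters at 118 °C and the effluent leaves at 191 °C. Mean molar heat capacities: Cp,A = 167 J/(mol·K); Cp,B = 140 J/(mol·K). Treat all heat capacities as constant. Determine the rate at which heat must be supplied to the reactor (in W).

Extent of reaction ξ = 0.593 × 6.49 = 3.8486 mol/min
Reaction term: ξ·ΔH°_rxn = 3.8486 × 10.5 = 40.41 kJ/min
Sensible, feed 118→25 °C: -100.8 kJ/min
Outlet flows (mol/min): A 2.6414, B 3.8486
Sensible, products 25→191 °C: 162.67 kJ/min
Q = ΔH = 102.28 kJ/min = 1.7047 kW
Heat supplied = 1704.7 W

Q_in = 1700 W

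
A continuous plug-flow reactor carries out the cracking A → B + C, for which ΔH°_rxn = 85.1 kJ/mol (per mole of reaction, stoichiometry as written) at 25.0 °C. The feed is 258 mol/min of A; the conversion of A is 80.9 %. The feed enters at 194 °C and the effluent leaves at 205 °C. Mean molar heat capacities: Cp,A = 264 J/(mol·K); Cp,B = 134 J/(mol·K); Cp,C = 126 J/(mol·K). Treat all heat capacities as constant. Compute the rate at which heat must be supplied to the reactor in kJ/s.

Extent of reaction ξ = 0.809 × 258 = 208.72 mol/min
Reaction term: ξ·ΔH°_rxn = 208.72 × 85.1 = 17762 kJ/min
Sensible, feed 194→25 °C: -11511 kJ/min
Outlet flows (mol/min): A 49.278, B 208.72, C 208.72
Sensible, products 25→205 °C: 12110 kJ/min
Q = ΔH = 18361 kJ/min = 306.02 kW
Heat supplied = 306.02 kJ/s

Q_in = 306 kJ/s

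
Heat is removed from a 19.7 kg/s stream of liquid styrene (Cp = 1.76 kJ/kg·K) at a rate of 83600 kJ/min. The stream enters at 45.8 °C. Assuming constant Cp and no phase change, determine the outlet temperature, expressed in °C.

T_out = 5.61 °C

Q = 83600 kJ/min = 1393.3 kJ/s
ΔT = Q/(ṁ·Cp) = 1393.3/(19.7×1.76) = 40.186 K
T_out = 45.8 − 40.186 = 5.6139 °C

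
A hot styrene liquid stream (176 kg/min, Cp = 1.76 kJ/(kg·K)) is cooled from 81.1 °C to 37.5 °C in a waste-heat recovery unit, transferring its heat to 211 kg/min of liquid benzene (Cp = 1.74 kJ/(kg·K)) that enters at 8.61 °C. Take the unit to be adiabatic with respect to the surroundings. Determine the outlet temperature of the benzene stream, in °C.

T_c,out = 45.4 °C

Heat released by hot stream: Q = 176 × 1.76 × (81.1 − 37.5) = 13506 kJ/min
Energy balance on cold side (adiabatic exchanger): Q = ṁ_c·Cp_c·(T_c,out − T_c,in)
T_c,out = 8.61 + 13506/(211 × 1.74) = 45.396 °C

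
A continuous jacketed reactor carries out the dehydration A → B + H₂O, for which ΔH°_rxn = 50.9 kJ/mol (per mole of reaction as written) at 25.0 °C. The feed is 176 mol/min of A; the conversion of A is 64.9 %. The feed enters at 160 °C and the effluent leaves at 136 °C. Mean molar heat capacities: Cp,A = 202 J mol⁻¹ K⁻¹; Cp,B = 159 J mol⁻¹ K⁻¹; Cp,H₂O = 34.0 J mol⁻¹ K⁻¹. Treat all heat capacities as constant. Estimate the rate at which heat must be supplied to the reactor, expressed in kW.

Q_in = 80.8 kW

Extent of reaction ξ = 0.649 × 176 = 114.22 mol/min
Reaction term: ξ·ΔH°_rxn = 114.22 × 50.9 = 5814 kJ/min
Sensible, feed 160→25 °C: -4799.5 kJ/min
Outlet flows (mol/min): A 61.776, B 114.22, H₂O 114.22
Sensible, products 25→136 °C: 3832.2 kJ/min
Q = ΔH = 4846.6 kJ/min = 80.777 kW
Heat supplied = 80.777 kW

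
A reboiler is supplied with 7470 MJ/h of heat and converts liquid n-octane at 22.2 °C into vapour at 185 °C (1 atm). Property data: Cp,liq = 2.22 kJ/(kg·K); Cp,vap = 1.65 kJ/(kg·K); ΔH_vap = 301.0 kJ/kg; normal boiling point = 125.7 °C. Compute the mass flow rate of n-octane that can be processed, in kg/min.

Δh = 2.22×(125.7−22.2) + 301.0 + 1.65×(185−125.7) = 628.62 kJ/kg
Q = 7470 MJ/h = 2075 kJ/s = 124500 kJ/min
ṁ = Q/Δh = 124500 / 628.62 = 198.05 kg/min

ṁ = 198 kg/min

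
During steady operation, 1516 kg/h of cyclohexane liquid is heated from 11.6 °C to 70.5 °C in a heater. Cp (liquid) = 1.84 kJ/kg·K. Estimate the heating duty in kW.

Q = 45.6 kW

Q = ṁ·Cp·ΔT = 1516 × 1.84 × (70.5 − 11.6) = 164300 kJ/h
Converting: 164300 / 3600 s = 45.638 kW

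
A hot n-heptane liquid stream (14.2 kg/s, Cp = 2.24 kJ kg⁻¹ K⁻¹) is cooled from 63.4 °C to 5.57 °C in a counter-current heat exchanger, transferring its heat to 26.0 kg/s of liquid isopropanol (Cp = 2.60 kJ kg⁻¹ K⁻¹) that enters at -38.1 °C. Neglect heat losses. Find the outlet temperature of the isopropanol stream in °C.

T_c,out = -10.9 °C

Heat released by hot stream: Q = 14.2 × 2.24 × (63.4 − 5.57) = 1839.5 kJ/s
Energy balance on cold side (adiabatic exchanger): Q = ṁ_c·Cp_c·(T_c,out − T_c,in)
T_c,out = -38.1 + 1839.5/(26.0 × 2.60) = -10.889 °C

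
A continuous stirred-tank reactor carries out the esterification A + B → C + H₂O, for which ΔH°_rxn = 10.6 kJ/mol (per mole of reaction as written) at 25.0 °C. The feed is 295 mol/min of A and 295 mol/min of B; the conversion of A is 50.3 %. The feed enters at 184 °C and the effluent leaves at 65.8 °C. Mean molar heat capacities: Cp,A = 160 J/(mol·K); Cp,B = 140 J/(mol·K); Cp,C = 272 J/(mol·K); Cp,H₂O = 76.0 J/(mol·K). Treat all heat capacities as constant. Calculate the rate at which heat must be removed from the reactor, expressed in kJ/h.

Extent of reaction ξ = 0.503 × 295 = 148.38 mol/min
Reaction term: ξ·ΔH°_rxn = 148.38 × 10.6 = 1572.9 kJ/min
Sensible, feed 184→25 °C: -14072 kJ/min
Outlet flows (mol/min): A 146.62, B 146.62, C 148.38, H₂O 148.38
Sensible, products 25→65.8 °C: 3901.4 kJ/min
Q = ΔH = -8597.2 kJ/min = -143.29 kW
Heat removed = 515830 kJ/h

Q_out = 516000 kJ/h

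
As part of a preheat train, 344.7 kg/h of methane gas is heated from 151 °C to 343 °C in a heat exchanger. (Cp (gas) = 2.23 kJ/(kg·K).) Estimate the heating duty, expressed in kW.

Q = ṁ·Cp·ΔT = 344.7 × 2.23 × (343 − 151) = 147590 kJ/h
Converting: 147590 / 3600 s = 40.996 kW

Q = 41.0 kW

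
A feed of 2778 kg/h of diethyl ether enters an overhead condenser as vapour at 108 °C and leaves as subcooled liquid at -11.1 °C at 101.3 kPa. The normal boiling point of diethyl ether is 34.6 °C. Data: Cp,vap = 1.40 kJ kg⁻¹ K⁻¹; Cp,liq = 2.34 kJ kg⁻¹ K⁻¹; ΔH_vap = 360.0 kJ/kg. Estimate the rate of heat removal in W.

Q_c = 440000 W

vapour 108→34.6 °C: -102.76 kJ/kg
condensation at 34.6 °C: -360 kJ/kg
liquid 34.6→-11.1 °C: -106.94 kJ/kg
Δh = -102.76 + -360 + -106.94 = -569.7 kJ/kg
Q = ṁ·Δh = 2778 kg/h × -569.7 kJ/kg = -1.5826e+06 kJ/h
|Q| = 439.62 kW = 439620 W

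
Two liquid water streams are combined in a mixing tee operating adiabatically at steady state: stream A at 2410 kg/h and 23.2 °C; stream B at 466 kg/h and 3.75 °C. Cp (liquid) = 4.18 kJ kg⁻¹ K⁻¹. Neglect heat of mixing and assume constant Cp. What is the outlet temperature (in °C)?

Energy balance with Q = 0: Σ ṁᵢCp,ᵢ(T_out − Tᵢ) = 0
Σ ṁᵢCp,ᵢTᵢ = 2410×4.18×23.2 + 466×4.18×3.75 = 241020
Σ ṁᵢCp,ᵢ = 2410×4.18 + 466×4.18 = 12022
T_out = 241020 / 12022 = 20.049 °C

T_out = 20.0 °C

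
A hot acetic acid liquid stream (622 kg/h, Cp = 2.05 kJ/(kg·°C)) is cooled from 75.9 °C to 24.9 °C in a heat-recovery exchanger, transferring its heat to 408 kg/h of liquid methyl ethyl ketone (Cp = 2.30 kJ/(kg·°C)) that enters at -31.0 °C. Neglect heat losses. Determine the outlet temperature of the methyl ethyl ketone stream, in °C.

T_c,out = 38.3 °C

Heat released by hot stream: Q = 622 × 2.05 × (75.9 − 24.9) = 65030 kJ/h
Energy balance on cold side (adiabatic exchanger): Q = ṁ_c·Cp_c·(T_c,out − T_c,in)
T_c,out = -31.0 + 65030/(408 × 2.30) = 38.299 °C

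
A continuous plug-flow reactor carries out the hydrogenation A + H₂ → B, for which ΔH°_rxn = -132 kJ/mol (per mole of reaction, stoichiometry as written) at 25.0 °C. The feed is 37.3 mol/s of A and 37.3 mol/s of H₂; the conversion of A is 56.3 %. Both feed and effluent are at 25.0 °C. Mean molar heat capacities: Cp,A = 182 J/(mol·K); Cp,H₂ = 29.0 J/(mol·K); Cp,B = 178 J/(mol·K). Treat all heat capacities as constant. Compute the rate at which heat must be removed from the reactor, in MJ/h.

Q_out = 9980 MJ/h

Extent of reaction ξ = 0.563 × 37.3 = 21 mol/s
Reaction term: ξ·ΔH°_rxn = 21 × -132 = -2772 kJ/s
Q = ΔH = -2772 kJ/s = -2772 kW
Heat removed = 9979.2 MJ/h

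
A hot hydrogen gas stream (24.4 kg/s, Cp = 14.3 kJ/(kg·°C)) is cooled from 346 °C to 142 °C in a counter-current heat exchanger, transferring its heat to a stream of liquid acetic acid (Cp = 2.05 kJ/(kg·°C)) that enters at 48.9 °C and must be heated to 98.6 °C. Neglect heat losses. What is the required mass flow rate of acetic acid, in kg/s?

ṁ_c = 699 kg/s

Heat released by hot stream: Q = 24.4 × 14.3 × (346 − 142) = 71180 kJ/s
Energy balance on cold side (adiabatic exchanger): Q = ṁ_c·Cp_c·(T_c,out − T_c,in)
ṁ_c = 71180 / [2.05 × (98.6 − 48.9)] = 698.63 kg/s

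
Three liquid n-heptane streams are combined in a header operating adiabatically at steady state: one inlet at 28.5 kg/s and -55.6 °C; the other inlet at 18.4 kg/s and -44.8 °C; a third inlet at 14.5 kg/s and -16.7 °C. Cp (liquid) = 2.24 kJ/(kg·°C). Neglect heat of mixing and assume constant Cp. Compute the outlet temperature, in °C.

T_out = -43.2 °C

Adiabatic, steady state ⇒ Σ ṁᵢCp,ᵢ(T_out − Tᵢ) = 0
Σ ṁᵢCp,ᵢTᵢ = 28.5×2.24×-55.6 + 18.4×2.24×-44.8 + 14.5×2.24×-16.7 = -5938.4
Σ ṁᵢCp,ᵢ = 28.5×2.24 + 18.4×2.24 + 14.5×2.24 = 137.54
T_out = -5938.4 / 137.54 = -43.177 °C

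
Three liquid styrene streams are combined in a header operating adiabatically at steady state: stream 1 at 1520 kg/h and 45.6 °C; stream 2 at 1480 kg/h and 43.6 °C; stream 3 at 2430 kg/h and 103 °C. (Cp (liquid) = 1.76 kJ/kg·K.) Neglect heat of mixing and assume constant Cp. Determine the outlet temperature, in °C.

T_out = 70.7 °C

Adiabatic, steady state ⇒ Σ ṁᵢCp,ᵢ(T_out − Tᵢ) = 0
T_out = Σ ṁᵢCp,ᵢTᵢ / Σ ṁᵢCp,ᵢ
      = 676070 / 9556.8 = 70.742 °C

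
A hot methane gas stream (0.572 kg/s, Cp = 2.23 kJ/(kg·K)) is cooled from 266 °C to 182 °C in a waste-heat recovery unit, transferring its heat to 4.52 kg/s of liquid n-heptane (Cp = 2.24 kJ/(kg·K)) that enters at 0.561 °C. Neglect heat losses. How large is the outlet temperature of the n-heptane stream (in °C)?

Heat released by hot stream: Q = 0.572 × 2.23 × (266 − 182) = 107.15 kJ/s
Energy balance on cold side (adiabatic exchanger): Q = ṁ_c·Cp_c·(T_c,out − T_c,in)
T_c,out = 0.561 + 107.15/(4.52 × 2.24) = 11.144 °C

T_c,out = 11.1 °C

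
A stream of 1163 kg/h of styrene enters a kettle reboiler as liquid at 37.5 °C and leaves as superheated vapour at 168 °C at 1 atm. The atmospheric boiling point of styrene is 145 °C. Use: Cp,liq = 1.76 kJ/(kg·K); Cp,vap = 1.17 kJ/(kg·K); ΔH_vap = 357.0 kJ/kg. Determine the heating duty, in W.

liquid 37.5→145 °C: 189.2 kJ/kg
vaporisation at 145 °C: 357 kJ/kg
vapour 145→168 °C: 26.91 kJ/kg
Δh = 189.2 + 357 + 26.91 = 573.11 kJ/kg
Q = ṁ·Δh = 1163 kg/h × 573.11 kJ/kg = 666530 kJ/h
|Q| = 185.15 kW = 185150 W

Q = 185000 W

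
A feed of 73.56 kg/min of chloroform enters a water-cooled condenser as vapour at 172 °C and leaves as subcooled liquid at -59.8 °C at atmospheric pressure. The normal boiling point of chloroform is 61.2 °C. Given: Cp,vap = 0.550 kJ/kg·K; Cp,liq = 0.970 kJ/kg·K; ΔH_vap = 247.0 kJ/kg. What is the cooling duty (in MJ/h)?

Q_c = 1880 MJ/h

vapour 172→61.2 °C: -60.94 kJ/kg
condensation at 61.2 °C: -247 kJ/kg
liquid 61.2→-59.8 °C: -117.37 kJ/kg
Δh = -60.94 + -247 + -117.37 = -425.31 kJ/kg
Q = ṁ·Δh = 73.56 kg/min × -425.31 kJ/kg = -31286 kJ/min
|Q| = 521.43 kW = 1877.1 MJ/h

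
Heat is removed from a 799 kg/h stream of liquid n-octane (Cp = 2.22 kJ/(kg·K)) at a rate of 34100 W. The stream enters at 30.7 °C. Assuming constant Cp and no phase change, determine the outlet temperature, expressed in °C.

T_out = -38.5 °C

Q = 34100 W = 122760 kJ/h
ΔT = Q/(ṁ·Cp) = 122760/(799×2.22) = 69.208 K
T_out = 30.7 − 69.208 = -38.508 °C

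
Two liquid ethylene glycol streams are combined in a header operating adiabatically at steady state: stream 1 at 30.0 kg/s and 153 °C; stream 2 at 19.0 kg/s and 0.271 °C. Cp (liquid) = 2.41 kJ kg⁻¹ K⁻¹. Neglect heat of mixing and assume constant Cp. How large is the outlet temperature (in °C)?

No heat crosses the boundary, so H_out = H_in.
Σ ṁᵢCp,ᵢTᵢ = 30.0×2.41×153 + 19.0×2.41×0.271 = 11074
Σ ṁᵢCp,ᵢ = 30.0×2.41 + 19.0×2.41 = 118.09
T_out = 11074 / 118.09 = 93.779 °C

T_out = 93.8 °C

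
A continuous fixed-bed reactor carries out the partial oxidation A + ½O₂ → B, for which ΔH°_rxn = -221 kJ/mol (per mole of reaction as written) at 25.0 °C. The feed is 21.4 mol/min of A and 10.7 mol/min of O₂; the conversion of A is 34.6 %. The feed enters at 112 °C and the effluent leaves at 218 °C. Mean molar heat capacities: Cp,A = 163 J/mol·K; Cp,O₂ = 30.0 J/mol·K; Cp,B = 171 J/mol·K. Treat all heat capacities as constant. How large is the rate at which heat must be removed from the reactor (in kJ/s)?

Extent of reaction ξ = 0.346 × 21.4 = 7.4044 mol/min
Reaction term: ξ·ΔH°_rxn = 7.4044 × -221 = -1636.4 kJ/min
Sensible, feed 112→25 °C: -331.4 kJ/min
Outlet flows (mol/min): A 13.996, O₂ 6.9978, B 7.4044
Sensible, products 25→218 °C: 725.17 kJ/min
Q = ΔH = -1242.6 kJ/min = -20.71 kW
Heat removed = 20.71 kJ/s

Q_out = 20.7 kJ/s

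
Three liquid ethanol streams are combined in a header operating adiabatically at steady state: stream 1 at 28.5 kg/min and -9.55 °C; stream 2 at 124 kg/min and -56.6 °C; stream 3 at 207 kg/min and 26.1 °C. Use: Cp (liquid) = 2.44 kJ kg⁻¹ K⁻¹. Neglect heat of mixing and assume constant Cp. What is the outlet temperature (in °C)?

No heat crosses the boundary, so H_out = H_in.
T_out = Σ ṁᵢCp,ᵢTᵢ / Σ ṁᵢCp,ᵢ
      = -4606.4 / 877.18 = -5.2514 °C

T_out = -5.25 °C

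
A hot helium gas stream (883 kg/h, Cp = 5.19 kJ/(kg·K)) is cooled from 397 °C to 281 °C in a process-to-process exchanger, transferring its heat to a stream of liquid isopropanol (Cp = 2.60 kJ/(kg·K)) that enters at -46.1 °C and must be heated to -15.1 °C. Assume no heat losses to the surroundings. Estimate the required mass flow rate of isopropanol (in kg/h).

Heat released by hot stream: Q = 883 × 5.19 × (397 − 281) = 531600 kJ/h
Energy balance on cold side (adiabatic exchanger): Q = ṁ_c·Cp_c·(T_c,out − T_c,in)
ṁ_c = 531600 / [2.60 × (-15.1 − -46.1)] = 6595.5 kg/h

ṁ_c = 6600 kg/h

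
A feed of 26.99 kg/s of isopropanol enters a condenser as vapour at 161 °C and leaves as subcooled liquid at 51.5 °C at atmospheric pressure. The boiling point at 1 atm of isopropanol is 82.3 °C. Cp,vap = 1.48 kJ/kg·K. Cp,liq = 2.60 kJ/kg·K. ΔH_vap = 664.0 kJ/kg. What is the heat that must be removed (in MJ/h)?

vapour 161→82.3 °C: -116.48 kJ/kg
condensation at 82.3 °C: -664 kJ/kg
liquid 82.3→51.5 °C: -80.08 kJ/kg
Δh = -116.48 + -664 + -80.08 = -860.56 kJ/kg
Q = ṁ·Δh = 26.99 kg/s × -860.56 kJ/kg = -23226 kJ/s
|Q| = 23226 kW = 83615 MJ/h

Q_c = 83600 MJ/h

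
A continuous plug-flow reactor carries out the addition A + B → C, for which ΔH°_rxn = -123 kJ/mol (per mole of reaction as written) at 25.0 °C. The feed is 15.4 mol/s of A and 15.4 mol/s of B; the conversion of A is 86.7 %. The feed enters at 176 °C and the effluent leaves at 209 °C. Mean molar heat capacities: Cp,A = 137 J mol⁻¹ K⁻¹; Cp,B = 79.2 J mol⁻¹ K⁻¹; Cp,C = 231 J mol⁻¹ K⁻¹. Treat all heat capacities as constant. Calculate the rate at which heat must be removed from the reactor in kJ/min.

Extent of reaction ξ = 0.867 × 15.4 = 13.352 mol/s
Reaction term: ξ·ΔH°_rxn = 13.352 × -123 = -1642.3 kJ/s
Sensible, feed 176→25 °C: -502.75 kJ/s
Outlet flows (mol/s): A 2.0482, B 2.0482, C 13.352
Sensible, products 25→209 °C: 648.98 kJ/s
Q = ΔH = -1496 kJ/s = -1496 kW
Heat removed = 89762 kJ/min

Q_out = 89800 kJ/min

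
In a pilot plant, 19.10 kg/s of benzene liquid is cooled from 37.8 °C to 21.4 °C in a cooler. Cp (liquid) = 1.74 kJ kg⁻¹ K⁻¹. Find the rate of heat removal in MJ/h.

Q = ṁ·Cp·ΔT = 19.10 × 1.74 × (21.4 − 37.8) = -545.04 kJ/s
Cooling duty = 1962.1 MJ/h

Q_c = 1960 MJ/h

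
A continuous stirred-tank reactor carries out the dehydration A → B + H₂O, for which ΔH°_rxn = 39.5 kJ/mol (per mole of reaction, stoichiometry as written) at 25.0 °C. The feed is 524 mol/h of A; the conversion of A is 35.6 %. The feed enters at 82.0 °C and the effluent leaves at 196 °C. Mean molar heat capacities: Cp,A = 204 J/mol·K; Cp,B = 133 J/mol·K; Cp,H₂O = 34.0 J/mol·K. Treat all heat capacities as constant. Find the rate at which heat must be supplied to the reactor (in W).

Q_in = 5100 W

Extent of reaction ξ = 0.356 × 524 = 186.54 mol/h
Reaction term: ξ·ΔH°_rxn = 186.54 × 39.5 = 7368.5 kJ/h
Sensible, feed 82.0→25 °C: -6093.1 kJ/h
Outlet flows (mol/h): A 337.46, B 186.54, H₂O 186.54
Sensible, products 25→196 °C: 17099 kJ/h
Q = ΔH = 18374 kJ/h = 5.104 kW
Heat supplied = 5104 W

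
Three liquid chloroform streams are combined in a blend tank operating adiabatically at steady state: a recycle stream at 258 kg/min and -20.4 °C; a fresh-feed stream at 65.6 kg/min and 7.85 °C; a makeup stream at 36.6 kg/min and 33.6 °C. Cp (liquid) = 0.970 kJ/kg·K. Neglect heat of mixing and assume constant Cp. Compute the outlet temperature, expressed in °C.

T_out = -9.77 °C

Energy balance with Q = 0: Σ ṁᵢCp,ᵢ(T_out − Tᵢ) = 0
Σ ṁᵢCp,ᵢTᵢ = 258×0.970×-20.4 + 65.6×0.970×7.85 + 36.6×0.970×33.6 = -3412.9
Σ ṁᵢCp,ᵢ = 258×0.970 + 65.6×0.970 + 36.6×0.970 = 349.39
T_out = -3412.9 / 349.39 = -9.7681 °C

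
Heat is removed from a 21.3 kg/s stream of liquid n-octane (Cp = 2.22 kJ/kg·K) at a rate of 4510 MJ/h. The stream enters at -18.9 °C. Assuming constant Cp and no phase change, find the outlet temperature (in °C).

Q = 4510 MJ/h = 1252.8 kJ/s
ΔT = Q/(ṁ·Cp) = 1252.8/(21.3×2.22) = 26.494 K
T_out = -18.9 − 26.494 = -45.394 °C

T_out = -45.4 °C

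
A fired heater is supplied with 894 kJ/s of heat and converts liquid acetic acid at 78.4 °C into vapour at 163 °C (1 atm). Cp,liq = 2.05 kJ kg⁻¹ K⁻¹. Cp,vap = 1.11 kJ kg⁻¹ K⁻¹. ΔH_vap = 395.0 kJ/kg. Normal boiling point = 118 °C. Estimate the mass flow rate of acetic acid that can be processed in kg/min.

ṁ = 102 kg/min

Δh = 2.05×(118−78.4) + 395.0 + 1.11×(163−118) = 526.13 kJ/kg
Q = 894 kJ/s = 894 kJ/s = 53640 kJ/min
ṁ = Q/Δh = 53640 / 526.13 = 101.95 kg/min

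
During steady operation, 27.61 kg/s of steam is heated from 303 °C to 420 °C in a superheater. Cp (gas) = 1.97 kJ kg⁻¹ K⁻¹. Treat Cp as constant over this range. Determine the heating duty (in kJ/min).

Q = 382000 kJ/min

Q = ṁ·Cp·ΔT = 27.61 × 1.97 × (420 − 303) = 6363.8 kJ/s
Heating duty = 381830 kJ/min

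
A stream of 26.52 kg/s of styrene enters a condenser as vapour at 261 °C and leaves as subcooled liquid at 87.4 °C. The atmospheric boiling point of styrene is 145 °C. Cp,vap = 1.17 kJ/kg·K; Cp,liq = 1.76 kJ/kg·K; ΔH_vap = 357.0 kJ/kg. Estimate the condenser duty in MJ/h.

vapour 261→145 °C: -135.72 kJ/kg
condensation at 145 °C: -357 kJ/kg
liquid 145→87.4 °C: -101.38 kJ/kg
Δh = -135.72 + -357 + -101.38 = -594.1 kJ/kg
Q = ṁ·Δh = 26.52 kg/s × -594.1 kJ/kg = -15755 kJ/s
|Q| = 15755 kW = 56720 MJ/h

Q_c = 56700 MJ/h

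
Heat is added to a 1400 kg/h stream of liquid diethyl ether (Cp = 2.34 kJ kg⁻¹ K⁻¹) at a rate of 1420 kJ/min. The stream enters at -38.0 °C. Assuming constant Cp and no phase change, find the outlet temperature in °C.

T_out = -12.0 °C

Q = 1420 kJ/min = 85200 kJ/h
ΔT = Q/(ṁ·Cp) = 85200/(1400×2.34) = 26.007 K
T_out = -38.0 + 26.007 = -11.993 °C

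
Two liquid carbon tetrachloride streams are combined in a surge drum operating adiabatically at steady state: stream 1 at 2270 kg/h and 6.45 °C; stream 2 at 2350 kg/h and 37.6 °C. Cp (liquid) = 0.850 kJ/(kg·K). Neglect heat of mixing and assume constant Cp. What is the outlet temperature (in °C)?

T_out = 22.3 °C

Adiabatic, steady state ⇒ Σ ṁᵢCp,ᵢ(T_out − Tᵢ) = 0
Σ ṁᵢCp,ᵢTᵢ = 2270×0.850×6.45 + 2350×0.850×37.6 = 87551
Σ ṁᵢCp,ᵢ = 2270×0.850 + 2350×0.850 = 3927
T_out = 87551 / 3927 = 22.295 °C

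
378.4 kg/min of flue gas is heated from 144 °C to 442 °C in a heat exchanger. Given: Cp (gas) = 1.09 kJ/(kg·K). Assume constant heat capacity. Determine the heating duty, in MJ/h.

Q = ṁ·Cp·ΔT = 378.4 × 1.09 × (442 − 144) = 122910 kJ/min
Converting: 122910 / 60 s = 2048.5 kW
Heating duty = 7374.7 MJ/h

Q = 7370 MJ/h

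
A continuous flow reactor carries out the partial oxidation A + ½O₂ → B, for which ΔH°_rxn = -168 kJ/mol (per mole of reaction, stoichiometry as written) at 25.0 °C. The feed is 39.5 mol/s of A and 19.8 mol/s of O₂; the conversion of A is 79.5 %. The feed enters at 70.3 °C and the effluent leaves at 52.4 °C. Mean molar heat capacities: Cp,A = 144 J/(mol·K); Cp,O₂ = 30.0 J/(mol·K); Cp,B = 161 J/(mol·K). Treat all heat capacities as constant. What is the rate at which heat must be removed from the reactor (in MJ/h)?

Q_out = 19400 MJ/h

Extent of reaction ξ = 0.795 × 39.5 = 31.402 mol/s
Reaction term: ξ·ΔH°_rxn = 31.402 × -168 = -5275.6 kJ/s
Sensible, feed 70.3→25 °C: -284.57 kJ/s
Outlet flows (mol/s): A 8.0975, O₂ 4.0988, B 31.402
Sensible, products 25→52.4 °C: 173.85 kJ/s
Q = ΔH = -5386.3 kJ/s = -5386.3 kW
Heat removed = 19391 MJ/h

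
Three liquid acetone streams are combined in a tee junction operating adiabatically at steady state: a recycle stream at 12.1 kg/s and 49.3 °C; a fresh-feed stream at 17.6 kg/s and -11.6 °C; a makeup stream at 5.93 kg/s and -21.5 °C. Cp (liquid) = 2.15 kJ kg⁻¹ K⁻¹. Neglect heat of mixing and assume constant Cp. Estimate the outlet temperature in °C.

Energy balance with Q = 0: Σ ṁᵢCp,ᵢ(T_out − Tᵢ) = 0
T_out = Σ ṁᵢCp,ᵢTᵢ / Σ ṁᵢCp,ᵢ
      = 569.48 / 76.605 = 7.434 °C

T_out = 7.43 °C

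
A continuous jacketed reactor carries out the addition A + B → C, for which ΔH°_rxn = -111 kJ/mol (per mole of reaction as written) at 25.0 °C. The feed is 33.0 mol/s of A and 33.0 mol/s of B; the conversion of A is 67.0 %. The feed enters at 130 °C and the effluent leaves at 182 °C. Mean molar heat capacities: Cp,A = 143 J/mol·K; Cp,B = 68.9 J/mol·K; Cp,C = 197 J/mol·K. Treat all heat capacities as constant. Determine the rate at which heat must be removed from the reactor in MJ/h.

Q_out = 7710 MJ/h

Extent of reaction ξ = 0.670 × 33.0 = 22.11 mol/s
Reaction term: ξ·ΔH°_rxn = 22.11 × -111 = -2454.2 kJ/s
Sensible, feed 130→25 °C: -734.23 kJ/s
Outlet flows (mol/s): A 10.89, B 10.89, C 22.11
Sensible, products 25→182 °C: 1046.1 kJ/s
Q = ΔH = -2142.3 kJ/s = -2142.3 kW
Heat removed = 7712.3 MJ/h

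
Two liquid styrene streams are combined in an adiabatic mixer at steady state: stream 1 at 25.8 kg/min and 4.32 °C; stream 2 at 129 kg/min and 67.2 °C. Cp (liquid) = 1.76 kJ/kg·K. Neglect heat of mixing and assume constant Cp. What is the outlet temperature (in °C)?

Energy balance with Q = 0: Σ ṁᵢCp,ᵢ(T_out − Tᵢ) = 0
Σ ṁᵢCp,ᵢTᵢ = 25.8×1.76×4.32 + 129×1.76×67.2 = 15453
Σ ṁᵢCp,ᵢ = 25.8×1.76 + 129×1.76 = 272.45
T_out = 15453 / 272.45 = 56.72 °C

T_out = 56.7 °C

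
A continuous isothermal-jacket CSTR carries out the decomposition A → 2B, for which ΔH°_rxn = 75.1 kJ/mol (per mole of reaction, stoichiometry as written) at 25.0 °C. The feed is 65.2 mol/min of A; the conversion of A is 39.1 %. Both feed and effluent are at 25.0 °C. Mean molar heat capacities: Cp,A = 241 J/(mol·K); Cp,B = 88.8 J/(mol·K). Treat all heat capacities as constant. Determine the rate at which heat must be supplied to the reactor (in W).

Extent of reaction ξ = 0.391 × 65.2 = 25.493 mol/min
Reaction term: ξ·ΔH°_rxn = 25.493 × 75.1 = 1914.5 kJ/min
Q = ΔH = 1914.5 kJ/min = 31.909 kW
Heat supplied = 31909 W

Q_in = 31900 W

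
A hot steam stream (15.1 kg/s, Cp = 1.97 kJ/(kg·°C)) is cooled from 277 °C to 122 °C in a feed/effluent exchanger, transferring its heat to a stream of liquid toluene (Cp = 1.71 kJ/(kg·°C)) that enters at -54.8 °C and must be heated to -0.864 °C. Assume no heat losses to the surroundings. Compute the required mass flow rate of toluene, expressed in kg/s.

ṁ_c = 50.0 kg/s

Heat released by hot stream: Q = 15.1 × 1.97 × (277 − 122) = 4610.8 kJ/s
Energy balance on cold side (adiabatic exchanger): Q = ṁ_c·Cp_c·(T_c,out − T_c,in)
ṁ_c = 4610.8 / [1.71 × (-0.864 − -54.8)] = 49.992 kg/s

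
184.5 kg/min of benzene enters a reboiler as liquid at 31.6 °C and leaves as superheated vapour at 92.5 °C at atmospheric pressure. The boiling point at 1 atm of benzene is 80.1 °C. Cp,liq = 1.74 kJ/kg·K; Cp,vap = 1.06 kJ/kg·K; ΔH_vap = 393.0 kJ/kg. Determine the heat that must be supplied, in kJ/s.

liquid 31.6→80.1 °C: 84.39 kJ/kg
vaporisation at 80.1 °C: 393 kJ/kg
vapour 80.1→92.5 °C: 13.144 kJ/kg
Δh = 84.39 + 393 + 13.144 = 490.53 kJ/kg
Q = ṁ·Δh = 184.5 kg/min × 490.53 kJ/kg = 90504 kJ/min
|Q| = 1508.4 kW

Q = 1510 kJ/s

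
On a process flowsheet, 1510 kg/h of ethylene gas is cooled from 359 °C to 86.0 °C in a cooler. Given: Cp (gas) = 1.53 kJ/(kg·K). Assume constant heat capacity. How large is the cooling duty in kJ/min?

Q_c = 10500 kJ/min

Q = ṁ·Cp·ΔT = 1510 × 1.53 × (86.0 − 359) = -630710 kJ/h
Converting: 630710 / 3600 s = 175.2 kW
Cooling duty = 10512 kJ/min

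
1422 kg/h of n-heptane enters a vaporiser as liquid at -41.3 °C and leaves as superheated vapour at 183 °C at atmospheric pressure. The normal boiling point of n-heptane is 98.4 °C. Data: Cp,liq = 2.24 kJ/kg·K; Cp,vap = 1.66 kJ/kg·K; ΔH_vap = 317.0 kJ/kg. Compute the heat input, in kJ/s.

liquid -41.3→98.4 °C: 312.93 kJ/kg
vaporisation at 98.4 °C: 317 kJ/kg
vapour 98.4→183 °C: 140.44 kJ/kg
Δh = 312.93 + 317 + 140.44 = 770.36 kJ/kg
Q = ṁ·Δh = 1422 kg/h × 770.36 kJ/kg = 1.0955e+06 kJ/h
|Q| = 304.29 kW

Q = 304 kJ/s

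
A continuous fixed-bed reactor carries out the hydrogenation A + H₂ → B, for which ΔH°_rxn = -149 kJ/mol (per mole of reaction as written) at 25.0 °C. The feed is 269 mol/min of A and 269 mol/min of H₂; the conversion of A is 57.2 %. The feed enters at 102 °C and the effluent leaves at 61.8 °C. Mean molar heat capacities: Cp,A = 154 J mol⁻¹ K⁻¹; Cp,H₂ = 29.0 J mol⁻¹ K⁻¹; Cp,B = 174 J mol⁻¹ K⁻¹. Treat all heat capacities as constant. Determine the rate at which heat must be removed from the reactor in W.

Extent of reaction ξ = 0.572 × 269 = 153.87 mol/min
Reaction term: ξ·ΔH°_rxn = 153.87 × -149 = -22926 kJ/min
Sensible, feed 102→25 °C: -3790.5 kJ/min
Outlet flows (mol/min): A 115.13, H₂ 115.13, B 153.87
Sensible, products 25→61.8 °C: 1760.6 kJ/min
Q = ΔH = -24956 kJ/min = -415.94 kW
Heat removed = 415940 W

Q_out = 416000 W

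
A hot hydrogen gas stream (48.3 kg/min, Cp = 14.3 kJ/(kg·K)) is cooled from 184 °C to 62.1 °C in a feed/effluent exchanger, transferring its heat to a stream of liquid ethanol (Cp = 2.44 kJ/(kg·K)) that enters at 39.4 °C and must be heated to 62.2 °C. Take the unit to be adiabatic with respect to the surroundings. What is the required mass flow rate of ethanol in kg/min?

ṁ_c = 1510 kg/min

Heat released by hot stream: Q = 48.3 × 14.3 × (184 − 62.1) = 84195 kJ/min
Energy balance on cold side (adiabatic exchanger): Q = ṁ_c·Cp_c·(T_c,out − T_c,in)
ṁ_c = 84195 / [2.44 × (62.2 − 39.4)] = 1513.4 kg/min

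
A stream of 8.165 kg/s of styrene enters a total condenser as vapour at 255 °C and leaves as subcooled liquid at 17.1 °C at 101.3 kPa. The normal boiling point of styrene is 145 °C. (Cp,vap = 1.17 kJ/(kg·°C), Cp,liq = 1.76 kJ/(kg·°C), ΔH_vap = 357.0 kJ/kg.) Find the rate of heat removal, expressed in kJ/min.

vapour 255→145 °C: -128.7 kJ/kg
condensation at 145 °C: -357 kJ/kg
liquid 145→17.1 °C: -225.1 kJ/kg
Δh = -128.7 + -357 + -225.1 = -710.8 kJ/kg
Q = ṁ·Δh = 8.165 kg/s × -710.8 kJ/kg = -5803.7 kJ/s
|Q| = 5803.7 kW = 348220 kJ/min

Q_c = 348000 kJ/min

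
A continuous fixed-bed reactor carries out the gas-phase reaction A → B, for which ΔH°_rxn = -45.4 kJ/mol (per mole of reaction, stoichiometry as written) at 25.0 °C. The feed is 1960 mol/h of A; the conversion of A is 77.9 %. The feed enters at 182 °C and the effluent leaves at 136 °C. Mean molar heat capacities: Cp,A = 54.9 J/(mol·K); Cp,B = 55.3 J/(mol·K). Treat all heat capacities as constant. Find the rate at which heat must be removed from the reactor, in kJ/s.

Q_out = 20.6 kJ/s

Extent of reaction ξ = 0.779 × 1960 = 1526.8 mol/h
Reaction term: ξ·ΔH°_rxn = 1526.8 × -45.4 = -69319 kJ/h
Sensible, feed 182→25 °C: -16894 kJ/h
Outlet flows (mol/h): A 433.16, B 1526.8
Sensible, products 25→136 °C: 12012 kJ/h
Q = ΔH = -74201 kJ/h = -20.611 kW
Heat removed = 20.611 kJ/s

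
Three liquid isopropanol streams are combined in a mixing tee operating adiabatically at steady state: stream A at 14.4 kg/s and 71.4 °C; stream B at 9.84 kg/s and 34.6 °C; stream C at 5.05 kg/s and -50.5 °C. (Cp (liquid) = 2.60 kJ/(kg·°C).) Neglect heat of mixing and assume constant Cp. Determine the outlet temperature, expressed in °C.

Energy balance with Q = 0: Σ ṁᵢCp,ᵢ(T_out − Tᵢ) = 0
Σ ṁᵢCp,ᵢTᵢ = 14.4×2.60×71.4 + 9.84×2.60×34.6 + 5.05×2.60×-50.5 = 2895.4
Σ ṁᵢCp,ᵢ = 14.4×2.60 + 9.84×2.60 + 5.05×2.60 = 76.154
T_out = 2895.4 / 76.154 = 38.02 °C

T_out = 38.0 °C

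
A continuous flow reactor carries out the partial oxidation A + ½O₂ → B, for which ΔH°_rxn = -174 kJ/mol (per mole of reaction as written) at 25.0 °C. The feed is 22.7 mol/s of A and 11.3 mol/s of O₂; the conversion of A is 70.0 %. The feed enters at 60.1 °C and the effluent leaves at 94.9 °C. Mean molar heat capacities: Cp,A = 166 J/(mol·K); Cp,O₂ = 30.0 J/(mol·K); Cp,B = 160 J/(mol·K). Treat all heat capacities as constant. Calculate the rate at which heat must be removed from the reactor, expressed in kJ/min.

Q_out = 159000 kJ/min

Extent of reaction ξ = 0.700 × 22.7 = 15.89 mol/s
Reaction term: ξ·ΔH°_rxn = 15.89 × -174 = -2764.9 kJ/s
Sensible, feed 60.1→25 °C: -144.16 kJ/s
Outlet flows (mol/s): A 6.81, O₂ 3.355, B 15.89
Sensible, products 25→94.9 °C: 263.77 kJ/s
Q = ΔH = -2645.3 kJ/s = -2645.3 kW
Heat removed = 158720 kJ/min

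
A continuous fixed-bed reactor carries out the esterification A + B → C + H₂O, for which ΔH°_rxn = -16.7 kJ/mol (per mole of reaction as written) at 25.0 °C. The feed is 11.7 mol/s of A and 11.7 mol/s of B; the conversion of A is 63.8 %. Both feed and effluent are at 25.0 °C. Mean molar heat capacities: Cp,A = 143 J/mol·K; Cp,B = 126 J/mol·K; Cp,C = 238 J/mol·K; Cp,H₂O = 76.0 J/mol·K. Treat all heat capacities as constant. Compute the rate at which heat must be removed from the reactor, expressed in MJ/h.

Extent of reaction ξ = 0.638 × 11.7 = 7.4646 mol/s
Reaction term: ξ·ΔH°_rxn = 7.4646 × -16.7 = -124.66 kJ/s
Q = ΔH = -124.66 kJ/s = -124.66 kW
Heat removed = 448.77 MJ/h

Q_out = 449 MJ/h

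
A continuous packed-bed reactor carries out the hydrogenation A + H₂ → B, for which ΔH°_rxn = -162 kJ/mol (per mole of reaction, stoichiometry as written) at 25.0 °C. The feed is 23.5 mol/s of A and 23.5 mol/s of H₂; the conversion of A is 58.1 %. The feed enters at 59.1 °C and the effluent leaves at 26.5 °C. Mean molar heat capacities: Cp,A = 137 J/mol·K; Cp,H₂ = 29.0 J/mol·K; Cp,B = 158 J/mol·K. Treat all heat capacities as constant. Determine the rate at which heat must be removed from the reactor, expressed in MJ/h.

Q_out = 8420 MJ/h

Extent of reaction ξ = 0.581 × 23.5 = 13.653 mol/s
Reaction term: ξ·ΔH°_rxn = 13.653 × -162 = -2211.9 kJ/s
Sensible, feed 59.1→25 °C: -133.02 kJ/s
Outlet flows (mol/s): A 9.8465, H₂ 9.8465, B 13.653
Sensible, products 25→26.5 °C: 5.6877 kJ/s
Q = ΔH = -2339.2 kJ/s = -2339.2 kW
Heat removed = 8421.1 MJ/h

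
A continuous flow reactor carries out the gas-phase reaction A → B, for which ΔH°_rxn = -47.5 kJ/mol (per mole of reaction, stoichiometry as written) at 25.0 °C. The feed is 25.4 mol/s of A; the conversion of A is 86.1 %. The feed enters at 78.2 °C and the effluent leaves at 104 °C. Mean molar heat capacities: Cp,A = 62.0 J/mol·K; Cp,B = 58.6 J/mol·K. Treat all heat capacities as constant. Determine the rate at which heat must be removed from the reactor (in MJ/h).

Extent of reaction ξ = 0.861 × 25.4 = 21.869 mol/s
Reaction term: ξ·ΔH°_rxn = 21.869 × -47.5 = -1038.8 kJ/s
Sensible, feed 78.2→25 °C: -83.779 kJ/s
Outlet flows (mol/s): A 3.5306, B 21.869
Sensible, products 25→104 °C: 118.54 kJ/s
Q = ΔH = -1004 kJ/s = -1004 kW
Heat removed = 3614.5 MJ/h

Q_out = 3610 MJ/h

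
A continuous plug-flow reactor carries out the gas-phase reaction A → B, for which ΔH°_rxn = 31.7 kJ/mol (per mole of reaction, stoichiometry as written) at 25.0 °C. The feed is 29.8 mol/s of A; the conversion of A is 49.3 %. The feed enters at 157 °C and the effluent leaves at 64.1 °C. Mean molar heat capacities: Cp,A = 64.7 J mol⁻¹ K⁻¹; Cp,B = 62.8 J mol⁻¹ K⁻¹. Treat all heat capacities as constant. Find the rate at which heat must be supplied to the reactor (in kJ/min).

Q_in = 17100 kJ/min

Extent of reaction ξ = 0.493 × 29.8 = 14.691 mol/s
Reaction term: ξ·ΔH°_rxn = 14.691 × 31.7 = 465.72 kJ/s
Sensible, feed 157→25 °C: -254.5 kJ/s
Outlet flows (mol/s): A 15.109, B 14.691
Sensible, products 25→64.1 °C: 74.296 kJ/s
Q = ΔH = 285.51 kJ/s = 285.51 kW
Heat supplied = 17131 kJ/min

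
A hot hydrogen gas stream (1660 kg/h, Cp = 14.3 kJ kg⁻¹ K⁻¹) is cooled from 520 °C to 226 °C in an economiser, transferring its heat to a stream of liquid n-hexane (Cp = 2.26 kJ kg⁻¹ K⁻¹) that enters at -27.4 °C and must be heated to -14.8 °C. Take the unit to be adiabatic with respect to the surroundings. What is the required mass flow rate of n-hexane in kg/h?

ṁ_c = 245000 kg/h

Heat released by hot stream: Q = 1660 × 14.3 × (520 − 226) = 6.979e+06 kJ/h
Energy balance on cold side (adiabatic exchanger): Q = ṁ_c·Cp_c·(T_c,out − T_c,in)
ṁ_c = 6.979e+06 / [2.26 × (-14.8 − -27.4)] = 245080 kg/h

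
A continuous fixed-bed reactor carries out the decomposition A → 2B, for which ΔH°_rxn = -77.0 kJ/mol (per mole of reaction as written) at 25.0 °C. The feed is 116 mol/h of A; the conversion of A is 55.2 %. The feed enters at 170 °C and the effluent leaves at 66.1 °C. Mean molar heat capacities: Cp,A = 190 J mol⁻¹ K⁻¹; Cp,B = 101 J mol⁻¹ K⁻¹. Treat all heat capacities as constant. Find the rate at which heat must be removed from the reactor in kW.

Q_out = 2.00 kW

Extent of reaction ξ = 0.552 × 116 = 64.032 mol/h
Reaction term: ξ·ΔH°_rxn = 64.032 × -77.0 = -4930.5 kJ/h
Sensible, feed 170→25 °C: -3195.8 kJ/h
Outlet flows (mol/h): A 51.968, B 128.06
Sensible, products 25→66.1 °C: 937.42 kJ/h
Q = ΔH = -7188.8 kJ/h = -1.9969 kW
Heat removed = 1.9969 kW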